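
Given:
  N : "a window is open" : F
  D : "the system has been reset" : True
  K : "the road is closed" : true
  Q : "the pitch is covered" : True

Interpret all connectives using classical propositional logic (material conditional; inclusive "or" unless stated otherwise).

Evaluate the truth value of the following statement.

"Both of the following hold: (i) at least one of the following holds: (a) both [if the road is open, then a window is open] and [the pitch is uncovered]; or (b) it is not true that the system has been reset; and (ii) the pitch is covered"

Values: K=True, N=False, Q=True, D=True.
Parsed as (((not K -> N) and not Q) or not D) and Q

not K = not True = False
not K -> N = False -> False = True
not Q = not True = False
(not K -> N) and not Q = True and False = False
not D = not True = False
((not K -> N) and not Q) or not D = False or False = False
(((not K -> N) and not Q) or not D) and Q = False and True = False

false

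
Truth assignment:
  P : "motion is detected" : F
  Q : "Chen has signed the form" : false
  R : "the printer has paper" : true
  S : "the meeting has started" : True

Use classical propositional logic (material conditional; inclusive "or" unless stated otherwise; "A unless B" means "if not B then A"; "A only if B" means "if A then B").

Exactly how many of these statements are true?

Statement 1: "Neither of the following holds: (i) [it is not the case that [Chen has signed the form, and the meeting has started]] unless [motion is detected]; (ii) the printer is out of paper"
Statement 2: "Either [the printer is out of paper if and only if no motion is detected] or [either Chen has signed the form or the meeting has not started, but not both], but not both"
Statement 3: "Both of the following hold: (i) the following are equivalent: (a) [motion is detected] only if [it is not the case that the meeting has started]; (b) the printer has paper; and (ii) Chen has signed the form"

0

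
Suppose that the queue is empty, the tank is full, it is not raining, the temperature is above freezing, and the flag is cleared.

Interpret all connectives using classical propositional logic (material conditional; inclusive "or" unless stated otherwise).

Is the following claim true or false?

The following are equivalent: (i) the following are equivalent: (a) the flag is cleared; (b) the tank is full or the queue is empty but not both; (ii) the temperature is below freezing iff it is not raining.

Let U = "the flag is set" (F), Q = "the tank is full" (T), P = "the queue is empty" (T), S = "the temperature is below freezing" (F), R = "it is raining" (F).
In symbols: (¬U ↔ (Q ⊕ P)) ↔ (S ↔ ¬R)

¬U = ¬F = T
Q ⊕ P = T ⊕ T = F
¬U ↔ (Q ⊕ P) = T ↔ F = F
¬R = ¬F = T
S ↔ ¬R = F ↔ T = F
(¬U ↔ (Q ⊕ P)) ↔ (S ↔ ¬R) = F ↔ F = T

True.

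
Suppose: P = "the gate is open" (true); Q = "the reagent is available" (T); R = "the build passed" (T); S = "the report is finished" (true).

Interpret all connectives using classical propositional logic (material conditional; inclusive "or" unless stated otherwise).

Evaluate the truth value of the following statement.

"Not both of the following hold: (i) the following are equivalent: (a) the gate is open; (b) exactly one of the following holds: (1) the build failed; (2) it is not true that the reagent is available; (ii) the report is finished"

True.

In symbols: (P ↔ (¬R ⊕ ¬Q)) ↑ S

¬R = ¬T = F
¬Q = ¬T = F
¬R ⊕ ¬Q = F ⊕ F = F
P ↔ (¬R ⊕ ¬Q) = T ↔ F = F
(P ↔ (¬R ⊕ ¬Q)) ↑ S = F ↑ T = T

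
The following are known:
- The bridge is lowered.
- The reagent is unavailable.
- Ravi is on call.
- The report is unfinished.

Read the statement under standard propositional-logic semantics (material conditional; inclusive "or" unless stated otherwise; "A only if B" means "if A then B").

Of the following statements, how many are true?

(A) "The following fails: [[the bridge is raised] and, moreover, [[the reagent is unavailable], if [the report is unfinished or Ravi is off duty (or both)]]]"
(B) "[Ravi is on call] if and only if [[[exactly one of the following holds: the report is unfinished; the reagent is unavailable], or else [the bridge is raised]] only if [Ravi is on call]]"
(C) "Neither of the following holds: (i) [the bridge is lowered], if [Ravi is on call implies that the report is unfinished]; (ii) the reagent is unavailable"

Let P = "the bridge is raised" (F), S = "the report is finished" (F), R = "Ravi is on call" (T), Q = "the reagent is available" (F).

(A): This is ¬(P ∧ ((¬S ∨ ¬R) → ¬Q)).

¬S = ¬F = T
¬R = ¬T = F
¬S ∨ ¬R = T ∨ F = T
¬Q = ¬F = T
(¬S ∨ ¬R) → ¬Q = T → T = T
P ∧ ((¬S ∨ ¬R) → ¬Q) = F ∧ T = F
¬(P ∧ ((¬S ∨ ¬R) → ¬Q)) = ¬F = T
Hence (A) is true.

(B): Formalization: R ↔ (((¬S ⊕ ¬Q) ∨ P) → R)

¬S = ¬F = T
¬Q = ¬F = T
¬S ⊕ ¬Q = T ⊕ T = F
(¬S ⊕ ¬Q) ∨ P = F ∨ F = F
((¬S ⊕ ¬Q) ∨ P) → R = F → T = T
R ↔ (((¬S ⊕ ¬Q) ∨ P) → R) = T ↔ T = T
Hence (B) is true.

(C): Formalization: ((R → ¬S) → ¬P) ↓ ¬Q

¬S = ¬F = T
R → ¬S = T → T = T
¬P = ¬F = T
(R → ¬S) → ¬P = T → T = T
¬Q = ¬F = T
((R → ¬S) → ¬P) ↓ ¬Q = T ↓ T = F
So (C) is false.

Count: 2.

2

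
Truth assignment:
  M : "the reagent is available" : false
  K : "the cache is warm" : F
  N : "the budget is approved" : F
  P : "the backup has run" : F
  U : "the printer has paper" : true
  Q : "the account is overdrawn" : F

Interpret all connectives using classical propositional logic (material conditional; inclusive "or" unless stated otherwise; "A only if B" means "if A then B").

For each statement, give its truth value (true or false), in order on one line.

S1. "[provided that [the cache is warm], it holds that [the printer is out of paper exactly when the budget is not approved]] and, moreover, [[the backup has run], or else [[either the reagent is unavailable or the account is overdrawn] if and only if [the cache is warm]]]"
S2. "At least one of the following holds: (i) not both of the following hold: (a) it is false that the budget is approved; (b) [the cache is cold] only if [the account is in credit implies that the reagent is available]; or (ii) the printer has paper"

S1: Parsed as (K -> (~U <-> ~N)) & (P | ((~M | Q) <-> K))

~U = ~T = F
~N = ~F = T
~U <-> ~N = F <-> T = F
K -> (~U <-> ~N) = F -> F = T
~M = ~F = T
~M | Q = T | F = T
(~M | Q) <-> K = T <-> F = F
P | ((~M | Q) <-> K) = F | F = F
(K -> (~U <-> ~N)) & (P | ((~M | Q) <-> K)) = T & F = F
Thus S1 is false.

S2: Parsed as (~N nand (~K -> (~Q -> M))) | U

~N = ~F = T
~K = ~F = T
~Q = ~F = T
~Q -> M = T -> F = F
~K -> (~Q -> M) = T -> F = F
~N nand (~K -> (~Q -> M)) = T nand F = T
(~N nand (~K -> (~Q -> M))) | U = T | T = T
Thus S2 is true.

S1 F, S2 T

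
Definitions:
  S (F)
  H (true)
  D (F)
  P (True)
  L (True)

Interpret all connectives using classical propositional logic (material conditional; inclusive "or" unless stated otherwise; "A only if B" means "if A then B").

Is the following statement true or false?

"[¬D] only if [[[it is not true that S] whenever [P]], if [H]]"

Parsed as ¬D → (H → (P → ¬S))

¬D = ¬F = T
¬S = ¬F = T
P → ¬S = T → T = T
H → (P → ¬S) = T → T = T
¬D → (H → (P → ¬S)) = T → T = T

true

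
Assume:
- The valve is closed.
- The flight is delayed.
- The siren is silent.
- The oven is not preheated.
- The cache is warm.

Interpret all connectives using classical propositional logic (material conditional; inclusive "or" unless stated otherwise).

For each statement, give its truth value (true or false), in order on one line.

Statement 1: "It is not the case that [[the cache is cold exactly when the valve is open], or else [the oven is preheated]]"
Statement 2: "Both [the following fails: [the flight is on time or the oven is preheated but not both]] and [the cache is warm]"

Statement 1 false, Statement 2 true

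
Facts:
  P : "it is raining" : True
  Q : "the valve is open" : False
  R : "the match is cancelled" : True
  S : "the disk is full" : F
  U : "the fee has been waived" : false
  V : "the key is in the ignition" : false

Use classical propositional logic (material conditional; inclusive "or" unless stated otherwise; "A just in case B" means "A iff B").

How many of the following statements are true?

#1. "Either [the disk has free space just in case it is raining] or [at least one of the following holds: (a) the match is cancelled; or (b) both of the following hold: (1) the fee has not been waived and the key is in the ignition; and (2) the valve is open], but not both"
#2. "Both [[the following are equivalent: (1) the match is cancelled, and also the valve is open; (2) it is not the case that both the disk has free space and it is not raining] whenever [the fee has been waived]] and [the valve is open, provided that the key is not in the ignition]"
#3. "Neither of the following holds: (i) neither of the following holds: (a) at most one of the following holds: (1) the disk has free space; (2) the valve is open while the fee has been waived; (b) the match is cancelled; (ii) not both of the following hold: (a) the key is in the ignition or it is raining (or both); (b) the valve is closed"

#1: In symbols: (~S <-> P) xor (R | ((~U & V) & Q))

~S = ~F = T
~S <-> P = T <-> T = T
~U = ~F = T
~U & V = T & F = F
(~U & V) & Q = F & F = F
R | ((~U & V) & Q) = T | F = T
(~S <-> P) xor (R | ((~U & V) & Q)) = T xor T = F
Thus #1 is false.

#2: This is (U -> ((R & Q) <-> (~S nand ~P))) & (~V -> Q).

R & Q = T & F = F
~S = ~F = T
~P = ~T = F
~S nand ~P = T nand F = T
(R & Q) <-> (~S nand ~P) = F <-> T = F
U -> ((R & Q) <-> (~S nand ~P)) = F -> F = T
~V = ~F = T
~V -> Q = T -> F = F
(U -> ((R & Q) <-> (~S nand ~P))) & (~V -> Q) = T & F = F
So #2 is false.

#3: This is ((~S nand (Q & U)) nor R) nor ((V | P) nand ~Q).

~S = ~F = T
Q & U = F & F = F
~S nand (Q & U) = T nand F = T
(~S nand (Q & U)) nor R = T nor T = F
V | P = F | T = T
~Q = ~F = T
(V | P) nand ~Q = T nand T = F
((~S nand (Q & U)) nor R) nor ((V | P) nand ~Q) = F nor F = T
Thus #3 is true.

True statements: 1 (#3).

1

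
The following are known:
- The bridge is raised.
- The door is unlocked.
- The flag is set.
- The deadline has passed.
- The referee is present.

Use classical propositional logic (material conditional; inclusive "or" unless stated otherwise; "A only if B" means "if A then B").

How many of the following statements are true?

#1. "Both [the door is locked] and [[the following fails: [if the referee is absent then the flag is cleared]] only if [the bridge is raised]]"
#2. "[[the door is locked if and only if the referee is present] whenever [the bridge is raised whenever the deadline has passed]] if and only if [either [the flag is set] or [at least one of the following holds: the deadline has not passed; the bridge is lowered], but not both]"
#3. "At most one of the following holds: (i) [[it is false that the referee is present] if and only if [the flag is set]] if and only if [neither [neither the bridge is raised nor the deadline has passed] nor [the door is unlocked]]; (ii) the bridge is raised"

Let G = "the door is locked" (F), Q = "the referee is present" (T), M = "the flag is set" (T), P = "the bridge is raised" (T), N = "the deadline has passed" (T).

#1: Parsed as G & (~(~Q -> ~M) -> P)

~Q = ~T = F
~M = ~T = F
~Q -> ~M = F -> F = T
~(~Q -> ~M) = ~T = F
~(~Q -> ~M) -> P = F -> T = T
G & (~(~Q -> ~M) -> P) = F & T = F
Thus #1 is false.

#2: This is ((N -> P) -> (G <-> Q)) <-> (M xor (~N | ~P)).

N -> P = T -> T = T
G <-> Q = F <-> T = F
(N -> P) -> (G <-> Q) = T -> F = F
~N = ~T = F
~P = ~T = F
~N | ~P = F | F = F
M xor (~N | ~P) = T xor F = T
((N -> P) -> (G <-> Q)) <-> (M xor (~N | ~P)) = F <-> T = F
Thus #2 is false.

#3: Formalization: ((~Q <-> M) <-> ((P nor N) nor ~G)) nand P

~Q = ~T = F
~Q <-> M = F <-> T = F
P nor N = T nor T = F
~G = ~F = T
(P nor N) nor ~G = F nor T = F
(~Q <-> M) <-> ((P nor N) nor ~G) = F <-> F = T
((~Q <-> M) <-> ((P nor N) nor ~G)) nand P = T nand T = F
Thus #3 is false.

0 of the 3 statements are true (none).

0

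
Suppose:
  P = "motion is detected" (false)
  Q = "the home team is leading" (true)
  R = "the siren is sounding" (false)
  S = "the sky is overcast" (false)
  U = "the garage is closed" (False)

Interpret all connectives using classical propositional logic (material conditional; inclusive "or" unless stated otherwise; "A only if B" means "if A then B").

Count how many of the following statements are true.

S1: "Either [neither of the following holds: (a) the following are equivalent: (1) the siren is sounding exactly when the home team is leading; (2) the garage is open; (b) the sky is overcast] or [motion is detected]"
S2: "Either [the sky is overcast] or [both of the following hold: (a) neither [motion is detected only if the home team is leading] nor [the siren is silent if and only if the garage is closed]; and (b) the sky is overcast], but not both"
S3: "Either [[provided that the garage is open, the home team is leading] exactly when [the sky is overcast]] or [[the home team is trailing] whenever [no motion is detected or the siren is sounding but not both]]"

1

S1: This is (((R iff Q) iff not U) nor S) or P.

R iff Q = False iff True = False
not U = not False = True
(R iff Q) iff not U = False iff True = False
((R iff Q) iff not U) nor S = False nor False = True
(((R iff Q) iff not U) nor S) or P = True or False = True
Thus S1 is true.

S2: Formalization: S xor (((P -> Q) nor (not R iff U)) and S)

P -> Q = False -> True = True
not R = not False = True
not R iff U = True iff False = False
(P -> Q) nor (not R iff U) = True nor False = False
((P -> Q) nor (not R iff U)) and S = False and False = False
S xor (((P -> Q) nor (not R iff U)) and S) = False xor False = False
Thus S2 is false.

S3: Parsed as ((not U -> Q) iff S) or ((not P xor R) -> not Q)

not U = not False = True
not U -> Q = True -> True = True
(not U -> Q) iff S = True iff False = False
not P = not False = True
not P xor R = True xor False = True
not Q = not True = False
(not P xor R) -> not Q = True -> False = False
((not U -> Q) iff S) or ((not P xor R) -> not Q) = False or False = False
Hence S3 is false.

Count: 1.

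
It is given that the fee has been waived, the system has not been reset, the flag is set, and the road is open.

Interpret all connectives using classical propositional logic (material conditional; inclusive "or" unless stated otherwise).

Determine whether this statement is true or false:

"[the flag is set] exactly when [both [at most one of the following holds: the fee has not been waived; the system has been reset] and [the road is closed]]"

Let S = "the flag is set" (True), P = "the fee has been waived" (True), L = "the system has been reset" (False), N = "the road is closed" (False).
In symbols: S iff ((not P nand L) and N)

not P = not True = False
not P nand L = False nand False = True
(not P nand L) and N = True and False = False
S iff ((not P nand L) and N) = True iff False = False

False.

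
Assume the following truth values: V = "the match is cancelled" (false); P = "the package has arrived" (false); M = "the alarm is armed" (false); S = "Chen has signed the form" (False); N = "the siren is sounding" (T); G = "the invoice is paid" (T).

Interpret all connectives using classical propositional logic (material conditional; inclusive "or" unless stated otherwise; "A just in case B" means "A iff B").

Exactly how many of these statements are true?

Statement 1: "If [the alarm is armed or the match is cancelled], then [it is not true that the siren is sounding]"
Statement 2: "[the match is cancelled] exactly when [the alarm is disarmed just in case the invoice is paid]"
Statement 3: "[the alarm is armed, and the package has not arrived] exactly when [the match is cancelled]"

Statement 1: Parsed as (M ∨ V) → ¬N

M ∨ V = F ∨ F = F
¬N = ¬T = F
(M ∨ V) → ¬N = F → F = T
So Statement 1 is true.

Statement 2: Parsed as V ↔ (¬M ↔ G)

¬M = ¬F = T
¬M ↔ G = T ↔ T = T
V ↔ (¬M ↔ G) = F ↔ T = F
Thus Statement 2 is false.

Statement 3: Formalization: (M ∧ ¬P) ↔ V

¬P = ¬F = T
M ∧ ¬P = F ∧ T = F
(M ∧ ¬P) ↔ V = F ↔ F = T
Thus Statement 3 is true.

2 of the 3 statements are true (Statement 1, Statement 3).

2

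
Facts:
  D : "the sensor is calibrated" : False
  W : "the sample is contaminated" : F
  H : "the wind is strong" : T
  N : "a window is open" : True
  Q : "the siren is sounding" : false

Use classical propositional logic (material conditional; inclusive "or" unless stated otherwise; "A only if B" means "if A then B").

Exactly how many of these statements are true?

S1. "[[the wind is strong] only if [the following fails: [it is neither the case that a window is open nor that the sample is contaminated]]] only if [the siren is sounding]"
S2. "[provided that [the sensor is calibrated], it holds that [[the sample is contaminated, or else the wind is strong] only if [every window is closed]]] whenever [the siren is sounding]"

1

S1: Formalization: (H -> not (N nor W)) -> Q

N nor W = True nor False = False
not (N nor W) = not False = True
H -> not (N nor W) = True -> True = True
(H -> not (N nor W)) -> Q = True -> False = False
So S1 is false.

S2: In symbols: Q -> (D -> ((W or H) -> not N))

W or H = False or True = True
not N = not True = False
(W or H) -> not N = True -> False = False
D -> ((W or H) -> not N) = False -> False = True
Q -> (D -> ((W or H) -> not N)) = False -> True = True
So S2 is true.

Count: 1.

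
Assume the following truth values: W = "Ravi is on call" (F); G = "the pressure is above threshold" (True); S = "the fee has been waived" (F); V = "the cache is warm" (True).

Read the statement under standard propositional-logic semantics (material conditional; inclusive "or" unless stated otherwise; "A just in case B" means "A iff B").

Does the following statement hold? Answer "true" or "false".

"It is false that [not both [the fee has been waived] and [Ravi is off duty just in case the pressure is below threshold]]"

This is ~(S nand (~W <-> ~G)).

~W = ~F = T
~G = ~T = F
~W <-> ~G = T <-> F = F
S nand (~W <-> ~G) = F nand F = T
~(S nand (~W <-> ~G)) = ~T = F

false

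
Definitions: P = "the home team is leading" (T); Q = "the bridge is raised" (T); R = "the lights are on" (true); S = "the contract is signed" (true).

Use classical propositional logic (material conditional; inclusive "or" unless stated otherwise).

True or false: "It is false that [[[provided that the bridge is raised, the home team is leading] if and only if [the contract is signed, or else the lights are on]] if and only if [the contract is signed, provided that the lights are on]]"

False

Values: Q=T, P=T, S=T, R=T.
This is ¬(((Q → P) ↔ (S ∨ R)) ↔ (R → S)).

Q → P = T → T = T
S ∨ R = T ∨ T = T
(Q → P) ↔ (S ∨ R) = T ↔ T = T
R → S = T → T = T
((Q → P) ↔ (S ∨ R)) ↔ (R → S) = T ↔ T = T
¬(((Q → P) ↔ (S ∨ R)) ↔ (R → S)) = ¬T = F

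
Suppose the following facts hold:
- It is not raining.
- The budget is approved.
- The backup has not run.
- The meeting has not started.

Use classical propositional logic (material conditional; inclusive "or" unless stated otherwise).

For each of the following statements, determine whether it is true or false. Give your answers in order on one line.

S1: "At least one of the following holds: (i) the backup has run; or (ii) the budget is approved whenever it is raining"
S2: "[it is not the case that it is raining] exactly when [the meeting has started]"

Let M = "the backup has run" (F), N = "it is raining" (F), W = "the budget is approved" (T), G = "the meeting has started" (F).

S1: Formalization: M ∨ (N → W)

N → W = F → T = T
M ∨ (N → W) = F ∨ T = T
Thus S1 is true.

S2: Formalization: ¬N ↔ G

¬N = ¬F = T
¬N ↔ G = T ↔ F = F
Hence S2 is false.

S1 True, S2 False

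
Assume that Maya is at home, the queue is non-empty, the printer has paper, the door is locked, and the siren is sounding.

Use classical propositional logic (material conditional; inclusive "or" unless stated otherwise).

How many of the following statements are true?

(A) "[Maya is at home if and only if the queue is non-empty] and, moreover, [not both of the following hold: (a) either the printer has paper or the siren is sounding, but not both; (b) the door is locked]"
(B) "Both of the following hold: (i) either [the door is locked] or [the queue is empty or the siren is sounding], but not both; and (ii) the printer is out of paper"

Let S = "Maya is at home" (T), Q = "the queue is empty" (F), M = "the printer has paper" (T), V = "the siren is sounding" (T), K = "the door is locked" (T).

(A): Parsed as (S <-> ~Q) & ((M xor V) nand K)

~Q = ~F = T
S <-> ~Q = T <-> T = T
M xor V = T xor T = F
(M xor V) nand K = F nand T = T
(S <-> ~Q) & ((M xor V) nand K) = T & T = T
Thus (A) is true.

(B): Formalization: (K xor (Q | V)) & ~M

Q | V = F | T = T
K xor (Q | V) = T xor T = F
~M = ~T = F
(K xor (Q | V)) & ~M = F & F = F
Hence (B) is false.

True statements: 1 ((A)).

1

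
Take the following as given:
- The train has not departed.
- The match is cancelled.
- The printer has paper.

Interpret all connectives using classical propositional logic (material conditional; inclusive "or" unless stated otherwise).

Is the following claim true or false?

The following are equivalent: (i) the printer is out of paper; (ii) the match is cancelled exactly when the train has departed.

Let R = "the printer has paper" (T), Q = "the match is cancelled" (T), P = "the train has departed" (F).
Parsed as ~R <-> (Q <-> P)

~R = ~T = F
Q <-> P = T <-> F = F
~R <-> (Q <-> P) = F <-> F = T

True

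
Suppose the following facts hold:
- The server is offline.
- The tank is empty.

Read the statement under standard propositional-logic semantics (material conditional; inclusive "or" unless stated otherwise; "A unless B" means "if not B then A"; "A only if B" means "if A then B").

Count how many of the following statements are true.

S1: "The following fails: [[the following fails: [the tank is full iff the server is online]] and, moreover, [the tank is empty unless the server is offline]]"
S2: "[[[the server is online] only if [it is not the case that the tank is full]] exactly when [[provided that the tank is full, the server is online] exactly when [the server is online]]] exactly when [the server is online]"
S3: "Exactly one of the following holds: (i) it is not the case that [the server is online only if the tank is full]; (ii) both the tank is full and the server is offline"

Let R = "the tank is full" (False), M = "the server is online" (False).

S1: Formalization: not (not (R iff M) and (not R or not M))

R iff M = False iff False = True
not (R iff M) = not True = False
not R = not False = True
not M = not False = True
not R or not M = True or True = True
not (R iff M) and (not R or not M) = False and True = False
not (not (R iff M) and (not R or not M)) = not False = True
Hence S1 is true.

S2: Parsed as ((M -> not R) iff ((R -> M) iff M)) iff M

not R = not False = True
M -> not R = False -> True = True
R -> M = False -> False = True
(R -> M) iff M = True iff False = False
(M -> not R) iff ((R -> M) iff M) = True iff False = False
((M -> not R) iff ((R -> M) iff M)) iff M = False iff False = True
So S2 is true.

S3: Formalization: not (M -> R) xor (R and not M)

M -> R = False -> False = True
not (M -> R) = not True = False
not M = not False = True
R and not M = False and True = False
not (M -> R) xor (R and not M) = False xor False = False
Thus S3 is false.

Count: 2.

2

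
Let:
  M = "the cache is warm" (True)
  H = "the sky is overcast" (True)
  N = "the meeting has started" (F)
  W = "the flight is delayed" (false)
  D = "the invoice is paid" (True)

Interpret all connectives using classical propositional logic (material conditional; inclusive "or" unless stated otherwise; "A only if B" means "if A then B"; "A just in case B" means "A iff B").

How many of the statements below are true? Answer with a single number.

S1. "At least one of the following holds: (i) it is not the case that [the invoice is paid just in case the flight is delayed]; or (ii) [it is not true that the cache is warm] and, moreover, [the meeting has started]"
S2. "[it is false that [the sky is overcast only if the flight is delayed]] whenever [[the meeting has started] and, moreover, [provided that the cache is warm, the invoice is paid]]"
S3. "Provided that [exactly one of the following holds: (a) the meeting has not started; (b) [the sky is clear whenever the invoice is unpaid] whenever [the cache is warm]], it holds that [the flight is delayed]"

3

S1: This is ~(D <-> W) | (~M & N).

D <-> W = T <-> F = F
~(D <-> W) = ~F = T
~M = ~T = F
~M & N = F & F = F
~(D <-> W) | (~M & N) = T | F = T
Thus S1 is true.

S2: Parsed as (N & (M -> D)) -> ~(H -> W)

M -> D = T -> T = T
N & (M -> D) = F & T = F
H -> W = T -> F = F
~(H -> W) = ~F = T
(N & (M -> D)) -> ~(H -> W) = F -> T = T
Thus S2 is true.

S3: In symbols: (~N xor (M -> (~D -> ~H))) -> W

~N = ~F = T
~D = ~T = F
~H = ~T = F
~D -> ~H = F -> F = T
M -> (~D -> ~H) = T -> T = T
~N xor (M -> (~D -> ~H)) = T xor T = F
(~N xor (M -> (~D -> ~H))) -> W = F -> F = T
Thus S3 is true.

3 of the 3 statements are true.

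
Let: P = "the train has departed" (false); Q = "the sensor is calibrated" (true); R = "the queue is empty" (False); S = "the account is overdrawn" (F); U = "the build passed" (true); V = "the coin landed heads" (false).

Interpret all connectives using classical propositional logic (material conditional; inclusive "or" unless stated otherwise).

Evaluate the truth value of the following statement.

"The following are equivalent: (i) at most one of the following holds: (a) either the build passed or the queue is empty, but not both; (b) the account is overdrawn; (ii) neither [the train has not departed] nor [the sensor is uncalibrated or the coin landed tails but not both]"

False.

Values: U=True, R=False, S=False, P=False, Q=True, V=False.
Parsed as ((U xor R) nand S) iff (not P nor (not Q xor not V))

U xor R = True xor False = True
(U xor R) nand S = True nand False = True
not P = not False = True
not Q = not True = False
not V = not False = True
not Q xor not V = False xor True = True
not P nor (not Q xor not V) = True nor True = False
((U xor R) nand S) iff (not P nor (not Q xor not V)) = True iff False = False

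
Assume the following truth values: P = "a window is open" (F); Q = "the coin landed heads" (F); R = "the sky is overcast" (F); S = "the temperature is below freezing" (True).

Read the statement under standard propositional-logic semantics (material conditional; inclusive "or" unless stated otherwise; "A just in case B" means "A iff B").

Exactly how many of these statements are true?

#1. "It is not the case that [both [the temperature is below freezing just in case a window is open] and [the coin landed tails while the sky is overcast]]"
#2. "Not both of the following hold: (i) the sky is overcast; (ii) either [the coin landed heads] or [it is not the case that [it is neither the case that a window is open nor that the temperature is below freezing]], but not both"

#1: Parsed as ~((S <-> P) & (~Q & R))

S <-> P = T <-> F = F
~Q = ~F = T
~Q & R = T & F = F
(S <-> P) & (~Q & R) = F & F = F
~((S <-> P) & (~Q & R)) = ~F = T
So #1 is true.

#2: This is R nand (Q xor ~(P nor S)).

P nor S = F nor T = F
~(P nor S) = ~F = T
Q xor ~(P nor S) = F xor T = T
R nand (Q xor ~(P nor S)) = F nand T = T
Thus #2 is true.

Count: 2.

2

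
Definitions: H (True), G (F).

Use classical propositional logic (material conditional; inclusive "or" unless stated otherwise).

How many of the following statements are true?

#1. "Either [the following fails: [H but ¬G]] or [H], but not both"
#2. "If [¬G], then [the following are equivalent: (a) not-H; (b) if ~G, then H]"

1

#1: In symbols: not (H and not G) xor H

not G = not False = True
H and not G = True and True = True
not (H and not G) = not True = False
not (H and not G) xor H = False xor True = True
Thus #1 is true.

#2: Formalization: not G -> (not H iff (not G -> H))

not G = not False = True
not H = not True = False
not G = not False = True
not G -> H = True -> True = True
not H iff (not G -> H) = False iff True = False
not G -> (not H iff (not G -> H)) = True -> False = False
Thus #2 is false.

1 of the 2 statements is true.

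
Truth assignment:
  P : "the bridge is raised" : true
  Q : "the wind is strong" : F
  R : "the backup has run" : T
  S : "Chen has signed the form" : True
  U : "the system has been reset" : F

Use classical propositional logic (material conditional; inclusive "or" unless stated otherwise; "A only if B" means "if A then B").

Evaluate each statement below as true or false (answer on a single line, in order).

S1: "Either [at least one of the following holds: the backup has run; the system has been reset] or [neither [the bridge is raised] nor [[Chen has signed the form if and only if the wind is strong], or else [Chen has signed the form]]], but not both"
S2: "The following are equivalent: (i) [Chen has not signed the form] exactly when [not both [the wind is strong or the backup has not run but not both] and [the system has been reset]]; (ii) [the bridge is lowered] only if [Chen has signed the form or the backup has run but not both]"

S1: In symbols: (R ∨ U) ⊕ (P ↓ ((S ↔ Q) ∨ S))

R ∨ U = T ∨ F = T
S ↔ Q = T ↔ F = F
(S ↔ Q) ∨ S = F ∨ T = T
P ↓ ((S ↔ Q) ∨ S) = T ↓ T = F
(R ∨ U) ⊕ (P ↓ ((S ↔ Q) ∨ S)) = T ⊕ F = T
Thus S1 is true.

S2: In symbols: (¬S ↔ ((Q ⊕ ¬R) ↑ U)) ↔ (¬P → (S ⊕ R))

¬S = ¬T = F
¬R = ¬T = F
Q ⊕ ¬R = F ⊕ F = F
(Q ⊕ ¬R) ↑ U = F ↑ F = T
¬S ↔ ((Q ⊕ ¬R) ↑ U) = F ↔ T = F
¬P = ¬T = F
S ⊕ R = T ⊕ T = F
¬P → (S ⊕ R) = F → F = T
(¬S ↔ ((Q ⊕ ¬R) ↑ U)) ↔ (¬P → (S ⊕ R)) = F ↔ T = F
Hence S2 is false.

S1 true / S2 false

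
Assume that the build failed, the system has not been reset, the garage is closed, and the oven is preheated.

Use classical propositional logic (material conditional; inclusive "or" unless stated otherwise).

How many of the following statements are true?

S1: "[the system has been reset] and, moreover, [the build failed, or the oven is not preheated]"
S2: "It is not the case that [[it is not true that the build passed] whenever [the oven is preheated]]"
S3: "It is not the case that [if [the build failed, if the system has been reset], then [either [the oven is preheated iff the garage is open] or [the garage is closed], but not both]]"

0

Let H = "the system has been reset" (F), Q = "the build passed" (F), N = "the oven is preheated" (T), U = "the garage is closed" (T).

S1: In symbols: H & (~Q | ~N)

~Q = ~F = T
~N = ~T = F
~Q | ~N = T | F = T
H & (~Q | ~N) = F & T = F
So S1 is false.

S2: This is ~(N -> ~Q).

~Q = ~F = T
N -> ~Q = T -> T = T
~(N -> ~Q) = ~T = F
So S2 is false.

S3: In symbols: ~((H -> ~Q) -> ((N <-> ~U) xor U))

~Q = ~F = T
H -> ~Q = F -> T = T
~U = ~T = F
N <-> ~U = T <-> F = F
(N <-> ~U) xor U = F xor T = T
(H -> ~Q) -> ((N <-> ~U) xor U) = T -> T = T
~((H -> ~Q) -> ((N <-> ~U) xor U)) = ~T = F
Thus S3 is false.

True statements: 0 (none).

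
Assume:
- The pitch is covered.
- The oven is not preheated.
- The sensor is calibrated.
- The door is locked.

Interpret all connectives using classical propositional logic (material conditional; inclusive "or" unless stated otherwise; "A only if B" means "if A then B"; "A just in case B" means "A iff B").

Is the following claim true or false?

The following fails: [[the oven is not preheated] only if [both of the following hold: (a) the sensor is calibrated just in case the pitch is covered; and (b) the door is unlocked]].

True

Let L = "the oven is preheated" (False), G = "the sensor is calibrated" (True), Q = "the pitch is covered" (True), U = "the door is locked" (True).
Formalization: not (not L -> ((G iff Q) and not U))

not L = not False = True
G iff Q = True iff True = True
not U = not True = False
(G iff Q) and not U = True and False = False
not L -> ((G iff Q) and not U) = True -> False = False
not (not L -> ((G iff Q) and not U)) = not False = True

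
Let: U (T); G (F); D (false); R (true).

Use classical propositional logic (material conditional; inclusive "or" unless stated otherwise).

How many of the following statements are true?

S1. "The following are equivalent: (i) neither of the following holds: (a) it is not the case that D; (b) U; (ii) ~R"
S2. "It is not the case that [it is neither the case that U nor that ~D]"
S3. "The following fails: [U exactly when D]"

3

S1: Parsed as (¬D ↓ U) ↔ ¬R

¬D = ¬F = T
¬D ↓ U = T ↓ T = F
¬R = ¬T = F
(¬D ↓ U) ↔ ¬R = F ↔ F = T
Hence S1 is true.

S2: Parsed as ¬(U ↓ ¬D)

¬D = ¬F = T
U ↓ ¬D = T ↓ T = F
¬(U ↓ ¬D) = ¬F = T
So S2 is true.

S3: Parsed as ¬(U ↔ D)

U ↔ D = T ↔ F = F
¬(U ↔ D) = ¬F = T
So S3 is true.

Count: 3.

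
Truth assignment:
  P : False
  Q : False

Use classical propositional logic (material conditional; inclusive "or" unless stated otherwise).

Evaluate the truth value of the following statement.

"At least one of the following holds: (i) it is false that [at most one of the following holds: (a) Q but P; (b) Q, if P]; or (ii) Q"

False.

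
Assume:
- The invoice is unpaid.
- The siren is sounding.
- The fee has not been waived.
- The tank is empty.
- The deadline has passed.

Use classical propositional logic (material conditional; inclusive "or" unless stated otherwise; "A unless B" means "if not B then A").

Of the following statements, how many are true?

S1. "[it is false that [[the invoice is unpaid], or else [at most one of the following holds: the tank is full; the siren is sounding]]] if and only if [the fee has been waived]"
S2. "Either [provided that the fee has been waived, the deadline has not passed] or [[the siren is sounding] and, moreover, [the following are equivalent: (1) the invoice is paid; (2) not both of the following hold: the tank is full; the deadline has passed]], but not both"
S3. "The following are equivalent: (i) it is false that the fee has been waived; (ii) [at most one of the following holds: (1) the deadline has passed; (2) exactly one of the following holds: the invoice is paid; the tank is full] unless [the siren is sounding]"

Let P = "the invoice is paid" (F), S = "the tank is full" (F), Q = "the siren is sounding" (T), R = "the fee has been waived" (F), U = "the deadline has passed" (T).

S1: Parsed as ~(~P | (S nand Q)) <-> R

~P = ~F = T
S nand Q = F nand T = T
~P | (S nand Q) = T | T = T
~(~P | (S nand Q)) = ~T = F
~(~P | (S nand Q)) <-> R = F <-> F = T
So S1 is true.

S2: In symbols: (R -> ~U) xor (Q & (P <-> (S nand U)))

~U = ~T = F
R -> ~U = F -> F = T
S nand U = F nand T = T
P <-> (S nand U) = F <-> T = F
Q & (P <-> (S nand U)) = T & F = F
(R -> ~U) xor (Q & (P <-> (S nand U))) = T xor F = T
So S2 is true.

S3: Formalization: ~R <-> ((U nand (P xor S)) | Q)

~R = ~F = T
P xor S = F xor F = F
U nand (P xor S) = T nand F = T
(U nand (P xor S)) | Q = T | T = T
~R <-> ((U nand (P xor S)) | Q) = T <-> T = T
Thus S3 is true.

3 of the 3 statements are true (S1, S2, S3).

3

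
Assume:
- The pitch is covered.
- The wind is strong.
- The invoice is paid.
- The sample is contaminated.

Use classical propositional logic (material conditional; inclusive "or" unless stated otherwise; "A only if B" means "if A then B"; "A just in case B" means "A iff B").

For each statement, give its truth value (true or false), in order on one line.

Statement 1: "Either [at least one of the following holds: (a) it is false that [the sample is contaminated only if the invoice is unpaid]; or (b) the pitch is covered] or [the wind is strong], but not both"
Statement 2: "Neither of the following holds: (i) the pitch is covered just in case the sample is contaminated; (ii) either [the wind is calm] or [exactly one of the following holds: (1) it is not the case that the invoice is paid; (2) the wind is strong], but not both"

Let S = "the sample is contaminated" (True), R = "the invoice is paid" (True), P = "the pitch is covered" (True), Q = "the wind is strong" (True).

Statement 1: Parsed as (not (S -> not R) or P) xor Q

not R = not True = False
S -> not R = True -> False = False
not (S -> not R) = not False = True
not (S -> not R) or P = True or True = True
(not (S -> not R) or P) xor Q = True xor True = False
So Statement 1 is false.

Statement 2: This is (P iff S) nor (not Q xor (not R xor Q)).

P iff S = True iff True = True
not Q = not True = False
not R = not True = False
not R xor Q = False xor True = True
not Q xor (not R xor Q) = False xor True = True
(P iff S) nor (not Q xor (not R xor Q)) = True nor True = False
So Statement 2 is false.

Statement 1 F; Statement 2 F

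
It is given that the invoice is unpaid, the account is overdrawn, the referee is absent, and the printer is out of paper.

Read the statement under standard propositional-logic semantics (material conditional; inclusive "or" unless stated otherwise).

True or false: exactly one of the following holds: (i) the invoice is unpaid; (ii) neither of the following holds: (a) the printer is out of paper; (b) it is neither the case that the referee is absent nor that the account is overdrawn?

The statement is true.

Let N = "the invoice is paid" (F), L = "the printer has paper" (F), S = "the referee is present" (F), W = "the account is overdrawn" (T).
Formalization: ¬N ⊕ (¬L ↓ (¬S ↓ W))

¬N = ¬F = T
¬L = ¬F = T
¬S = ¬F = T
¬S ↓ W = T ↓ T = F
¬L ↓ (¬S ↓ W) = T ↓ F = F
¬N ⊕ (¬L ↓ (¬S ↓ W)) = T ⊕ F = T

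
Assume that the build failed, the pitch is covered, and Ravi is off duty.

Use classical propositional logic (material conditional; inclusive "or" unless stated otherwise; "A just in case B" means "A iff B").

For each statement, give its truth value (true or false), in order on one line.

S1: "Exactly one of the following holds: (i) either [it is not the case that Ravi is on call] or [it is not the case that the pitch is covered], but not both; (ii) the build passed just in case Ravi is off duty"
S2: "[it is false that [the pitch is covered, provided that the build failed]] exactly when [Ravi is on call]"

Let N = "Ravi is on call" (F), M = "the pitch is covered" (T), W = "the build passed" (F).

S1: Formalization: (~N xor ~M) xor (W <-> ~N)

~N = ~F = T
~M = ~T = F
~N xor ~M = T xor F = T
~N = ~F = T
W <-> ~N = F <-> T = F
(~N xor ~M) xor (W <-> ~N) = T xor F = T
Thus S1 is true.

S2: Formalization: ~(~W -> M) <-> N

~W = ~F = T
~W -> M = T -> T = T
~(~W -> M) = ~T = F
~(~W -> M) <-> N = F <-> F = T
So S2 is true.

S1 True / S2 True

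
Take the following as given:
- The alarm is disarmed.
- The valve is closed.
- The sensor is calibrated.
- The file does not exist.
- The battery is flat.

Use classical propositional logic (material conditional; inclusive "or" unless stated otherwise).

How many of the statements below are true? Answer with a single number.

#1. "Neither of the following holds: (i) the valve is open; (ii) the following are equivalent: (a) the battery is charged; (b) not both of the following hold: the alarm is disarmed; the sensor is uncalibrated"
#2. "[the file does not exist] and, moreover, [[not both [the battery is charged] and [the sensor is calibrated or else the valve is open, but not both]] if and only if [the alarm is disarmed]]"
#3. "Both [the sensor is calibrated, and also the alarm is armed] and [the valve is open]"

Let Q = "the valve is open" (F), U = "the battery is charged" (F), P = "the alarm is armed" (F), R = "the sensor is calibrated" (T), S = "the file exists" (F).

#1: In symbols: Q ↓ (U ↔ (¬P ↑ ¬R))

¬P = ¬F = T
¬R = ¬T = F
¬P ↑ ¬R = T ↑ F = T
U ↔ (¬P ↑ ¬R) = F ↔ T = F
Q ↓ (U ↔ (¬P ↑ ¬R)) = F ↓ F = T
Thus #1 is true.

#2: Parsed as ¬S ∧ ((U ↑ (R ⊕ Q)) ↔ ¬P)

¬S = ¬F = T
R ⊕ Q = T ⊕ F = T
U ↑ (R ⊕ Q) = F ↑ T = T
¬P = ¬F = T
(U ↑ (R ⊕ Q)) ↔ ¬P = T ↔ T = T
¬S ∧ ((U ↑ (R ⊕ Q)) ↔ ¬P) = T ∧ T = T
Thus #2 is true.

#3: Formalization: (R ∧ P) ∧ Q

R ∧ P = T ∧ F = F
(R ∧ P) ∧ Q = F ∧ F = F
So #3 is false.

True statements: 2 (#1, #2).

2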